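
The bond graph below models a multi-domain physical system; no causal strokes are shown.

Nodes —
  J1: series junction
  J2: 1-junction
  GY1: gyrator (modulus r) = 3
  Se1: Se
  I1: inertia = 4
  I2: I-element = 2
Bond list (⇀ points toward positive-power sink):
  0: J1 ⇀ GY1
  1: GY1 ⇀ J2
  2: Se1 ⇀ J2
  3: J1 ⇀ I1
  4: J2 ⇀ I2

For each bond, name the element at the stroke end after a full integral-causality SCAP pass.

#0 |J1
#1 |J2
#2 |J2
#3 |I1
#4 |I2

bond 2 |J2  (source Se1 imposes e)
bond 3 |I1  (I1 outputs flow p/I1)
bond 0 |J1  (J1 flow already set via bond 3)
bond 1 |J2  (GY1: gyrator matches bond 0)
bond 4 |I2  (only one flow-in slot at J2)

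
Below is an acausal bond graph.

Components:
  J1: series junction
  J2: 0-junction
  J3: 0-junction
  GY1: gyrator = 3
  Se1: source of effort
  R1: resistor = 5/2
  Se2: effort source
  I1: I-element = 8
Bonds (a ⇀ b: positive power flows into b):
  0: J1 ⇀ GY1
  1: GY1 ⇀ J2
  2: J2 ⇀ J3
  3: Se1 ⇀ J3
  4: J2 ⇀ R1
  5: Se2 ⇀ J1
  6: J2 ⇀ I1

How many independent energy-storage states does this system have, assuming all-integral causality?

1  (I1 all integral)

b3 stroke at J3  (Se1 (Se) sets effort on bond)
b5 stroke at J1  (Se2: effort source, stroke at far end)
b0 stroke at GY1  (closing 1-jn rule on J1)
b2 stroke at J2  (J3: bond 3 brought effort, rest push out)
b1 stroke at GY1  (GY GY1: same side as bond 0)
b4 stroke at R1  (0-jn J2 has e-setter on 2)
b6 stroke at I1  (common-e at J2 fixed by 2)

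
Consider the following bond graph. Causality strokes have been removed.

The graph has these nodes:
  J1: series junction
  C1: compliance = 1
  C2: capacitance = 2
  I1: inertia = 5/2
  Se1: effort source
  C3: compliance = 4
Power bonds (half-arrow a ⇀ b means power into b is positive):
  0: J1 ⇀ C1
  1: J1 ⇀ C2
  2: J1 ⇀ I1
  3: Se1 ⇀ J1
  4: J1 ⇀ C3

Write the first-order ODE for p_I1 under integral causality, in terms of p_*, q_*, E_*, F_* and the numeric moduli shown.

dp_I1/dt = E_Se1 - q_C1 - q_C2/2 - q_C3/4

b3 |J1  (Se1 fixes effort; stroke away)
b0 |J1  (C1 outputs effort q/C1)
b1 |J1  (C2 outputs effort q/C2)
b2 |I1  (I1 outputs flow p/I1)
b4 |J1  (common-f at J1 fixed by 2)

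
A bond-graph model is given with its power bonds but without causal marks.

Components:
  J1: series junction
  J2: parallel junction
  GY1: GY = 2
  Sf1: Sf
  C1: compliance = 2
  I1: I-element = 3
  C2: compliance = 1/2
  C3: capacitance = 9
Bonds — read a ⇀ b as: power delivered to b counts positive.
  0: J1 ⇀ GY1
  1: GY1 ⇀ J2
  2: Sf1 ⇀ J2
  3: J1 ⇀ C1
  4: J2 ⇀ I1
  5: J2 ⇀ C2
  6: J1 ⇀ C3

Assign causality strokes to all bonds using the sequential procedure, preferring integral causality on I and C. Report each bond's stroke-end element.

#0 →GY1
#1 →GY1
#2 →Sf1
#3 →J1
#4 →I1
#5 →J2
#6 →J1

#2 stroke at Sf1  (Sf1 fixes flow; stroke at Sf1)
#3 stroke at J1  (prefer integral on C1)
#4 stroke at I1  (I1 outputs flow p/I1)
#5 stroke at J2  (C2 integral (e out))
#1 stroke at GY1  (J2 effort already set via bond 5)
#0 stroke at GY1  (GY1: gyrator matches bond 1)
#6 stroke at J1  (J1 flow already set via bond 0)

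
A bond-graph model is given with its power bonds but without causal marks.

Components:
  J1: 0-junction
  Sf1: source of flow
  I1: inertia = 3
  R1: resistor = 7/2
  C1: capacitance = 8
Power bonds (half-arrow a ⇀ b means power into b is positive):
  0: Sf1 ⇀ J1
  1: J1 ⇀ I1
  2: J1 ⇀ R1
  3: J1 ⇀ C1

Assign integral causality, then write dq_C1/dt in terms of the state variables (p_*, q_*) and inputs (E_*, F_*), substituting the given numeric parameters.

dq_C1/dt = F_Sf1 - p_I1/3 - q_C1/28

#0 stroke→Sf1  (Sf1 (Sf) sets flow on bond)
#1 stroke→I1  (prefer integral on I1)
#3 stroke→J1  (prefer integral on C1)
#2 stroke→R1  (0-jn J1 has e-setter on 3)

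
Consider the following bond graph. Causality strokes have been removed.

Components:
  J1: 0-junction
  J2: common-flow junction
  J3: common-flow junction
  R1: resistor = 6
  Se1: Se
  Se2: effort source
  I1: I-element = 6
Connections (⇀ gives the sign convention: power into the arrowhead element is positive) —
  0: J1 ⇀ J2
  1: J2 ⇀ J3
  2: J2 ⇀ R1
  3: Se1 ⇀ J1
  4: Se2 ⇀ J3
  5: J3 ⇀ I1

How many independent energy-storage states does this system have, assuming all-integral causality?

1  (I1 all integral)

#3 stroke at J1  (Se1 (Se) sets effort on bond)
#4 stroke at J3  (source Se2 imposes e)
#0 stroke at J2  (common-e at J1 fixed by 3)
#5 stroke at I1  (I1: I, integral causality)
#1 stroke at J3  (J3: bond 5 brought flow, rest push out)
#2 stroke at J2  (1-jn J2 has f-setter on 1)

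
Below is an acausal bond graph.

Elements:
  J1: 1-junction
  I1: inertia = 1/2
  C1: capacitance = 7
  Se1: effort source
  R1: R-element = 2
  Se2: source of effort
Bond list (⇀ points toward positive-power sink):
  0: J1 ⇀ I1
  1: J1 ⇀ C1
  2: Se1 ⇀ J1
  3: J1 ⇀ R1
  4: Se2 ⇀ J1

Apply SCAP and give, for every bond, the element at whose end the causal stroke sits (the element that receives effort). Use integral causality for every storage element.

β0 →I1
β1 →J1
β2 →J1
β3 →J1
β4 →J1

#2 |J1  (Se1 (Se) sets effort on bond)
#4 |J1  (Se2: effort source, stroke at far end)
#0 |I1  (prefer integral on I1)
#1 |J1  (1-jn J1 has f-setter on 0)
#3 |J1  (J1: bond 0 brought flow, rest push out)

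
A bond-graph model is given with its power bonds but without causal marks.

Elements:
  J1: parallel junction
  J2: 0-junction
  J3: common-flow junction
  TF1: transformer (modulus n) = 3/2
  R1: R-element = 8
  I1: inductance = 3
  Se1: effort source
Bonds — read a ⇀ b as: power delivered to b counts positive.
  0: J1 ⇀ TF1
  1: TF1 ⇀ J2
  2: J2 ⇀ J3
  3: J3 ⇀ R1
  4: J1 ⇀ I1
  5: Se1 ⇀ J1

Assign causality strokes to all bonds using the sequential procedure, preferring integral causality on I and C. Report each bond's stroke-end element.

bond 0 →TF1
bond 1 →J2
bond 2 →J3
bond 3 →R1
bond 4 →I1
bond 5 →J1

bond 5 stroke at J1  (Se1 fixes effort; stroke away)
bond 0 stroke at TF1  (common-e at J1 fixed by 5)
bond 4 stroke at I1  (J1: bond 5 brought effort, rest push out)
bond 1 stroke at J2  (TF1: transformer flips bond 0)
bond 2 stroke at J3  (0-jn J2 has e-setter on 1)
bond 3 stroke at R1  (J3: last free bond brings flow in)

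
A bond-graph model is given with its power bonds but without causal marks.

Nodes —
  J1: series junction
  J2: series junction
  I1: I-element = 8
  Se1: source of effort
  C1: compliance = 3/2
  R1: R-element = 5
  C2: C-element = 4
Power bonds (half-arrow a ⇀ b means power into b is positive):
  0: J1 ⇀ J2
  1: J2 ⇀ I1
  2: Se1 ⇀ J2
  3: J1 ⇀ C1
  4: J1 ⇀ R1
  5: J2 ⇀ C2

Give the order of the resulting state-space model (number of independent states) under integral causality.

3  (C1, C2, I1 all integral)

#2 stroke→J2  (Se1: effort source, stroke at far end)
#1 stroke→I1  (I1 outputs flow p/I1)
#0 stroke→J2  (1-jn J2 has f-setter on 1)
#5 stroke→J2  (J2: bond 1 brought flow, rest push out)
#3 stroke→J1  (common-f at J1 fixed by 0)
#4 stroke→J1  (J1 flow already set via bond 0)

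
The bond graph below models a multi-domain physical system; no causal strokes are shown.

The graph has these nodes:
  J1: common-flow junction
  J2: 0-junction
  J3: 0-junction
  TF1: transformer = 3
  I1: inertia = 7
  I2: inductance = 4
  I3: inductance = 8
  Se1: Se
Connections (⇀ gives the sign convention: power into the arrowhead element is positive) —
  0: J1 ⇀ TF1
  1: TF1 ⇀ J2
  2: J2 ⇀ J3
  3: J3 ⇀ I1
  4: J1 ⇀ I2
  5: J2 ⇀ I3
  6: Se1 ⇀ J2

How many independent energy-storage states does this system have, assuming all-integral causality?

bond 6 stroke→J2  (Se1 (Se) sets effort on bond)
bond 1 stroke→TF1  (J2 effort already set via bond 6)
bond 2 stroke→J3  (0-jn J2 has e-setter on 6)
bond 5 stroke→I3  (J2: bond 6 brought effort, rest push out)
bond 3 stroke→I1  (0-jn J3 has e-setter on 2)
bond 0 stroke→J1  (TF1: transformer flips bond 1)
bond 4 stroke→I2  (J1: last free bond brings flow in)

3  (I1, I2, I3 all integral)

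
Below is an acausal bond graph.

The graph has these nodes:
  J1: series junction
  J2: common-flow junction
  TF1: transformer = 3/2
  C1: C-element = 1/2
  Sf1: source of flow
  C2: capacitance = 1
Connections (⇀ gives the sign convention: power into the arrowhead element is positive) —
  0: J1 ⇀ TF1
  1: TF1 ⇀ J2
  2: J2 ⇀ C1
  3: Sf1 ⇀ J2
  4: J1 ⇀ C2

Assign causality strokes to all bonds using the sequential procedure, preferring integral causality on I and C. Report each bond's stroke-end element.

#0 →TF1
#1 →J2
#2 →J2
#3 →Sf1
#4 →J1

β3 →Sf1  (source Sf1 imposes f)
β1 →J2  (1-jn J2 has f-setter on 3)
β2 →J2  (common-f at J2 fixed by 3)
β0 →TF1  (TF1: transformer flips bond 1)
β4 →J1  (common-f at J1 fixed by 0)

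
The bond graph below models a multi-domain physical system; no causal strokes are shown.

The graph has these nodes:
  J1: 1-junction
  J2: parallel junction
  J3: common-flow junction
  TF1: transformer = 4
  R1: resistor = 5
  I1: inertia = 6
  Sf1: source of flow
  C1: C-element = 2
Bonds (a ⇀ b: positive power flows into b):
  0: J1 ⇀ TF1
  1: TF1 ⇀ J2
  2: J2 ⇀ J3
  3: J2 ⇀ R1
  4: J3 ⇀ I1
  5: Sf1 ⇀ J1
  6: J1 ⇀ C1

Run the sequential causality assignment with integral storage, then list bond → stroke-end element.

bond 0 →J1
bond 1 →TF1
bond 2 →J3
bond 3 →J2
bond 4 →I1
bond 5 →Sf1
bond 6 →J1

bond 5 →Sf1  (Sf1 fixes flow; stroke at Sf1)
bond 0 →J1  (common-f at J1 fixed by 5)
bond 6 →J1  (J1 flow already set via bond 5)
bond 1 →TF1  (TF TF1: opposite of bond 0)
bond 4 →I1  (I1 integral (f out))
bond 2 →J3  (common-f at J3 fixed by 4)
bond 3 →J2  (only one effort-in slot at J2)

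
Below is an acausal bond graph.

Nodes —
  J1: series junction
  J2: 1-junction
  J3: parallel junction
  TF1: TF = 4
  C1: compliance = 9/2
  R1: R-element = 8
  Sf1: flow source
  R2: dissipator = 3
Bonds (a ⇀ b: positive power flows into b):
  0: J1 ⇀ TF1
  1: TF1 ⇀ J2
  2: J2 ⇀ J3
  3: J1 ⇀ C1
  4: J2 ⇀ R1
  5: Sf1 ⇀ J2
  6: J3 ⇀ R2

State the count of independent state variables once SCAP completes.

1  (C1 all integral)

#5 |Sf1  (Sf1 (Sf) sets flow on bond)
#1 |J2  (J2 flow already set via bond 5)
#2 |J2  (J2: bond 5 brought flow, rest push out)
#4 |J2  (J2: bond 5 brought flow, rest push out)
#6 |J3  (J3 needs exactly one e-in)
#0 |TF1  (TF1 one-in-one-out from 1)
#3 |J1  (J1: bond 0 brought flow, rest push out)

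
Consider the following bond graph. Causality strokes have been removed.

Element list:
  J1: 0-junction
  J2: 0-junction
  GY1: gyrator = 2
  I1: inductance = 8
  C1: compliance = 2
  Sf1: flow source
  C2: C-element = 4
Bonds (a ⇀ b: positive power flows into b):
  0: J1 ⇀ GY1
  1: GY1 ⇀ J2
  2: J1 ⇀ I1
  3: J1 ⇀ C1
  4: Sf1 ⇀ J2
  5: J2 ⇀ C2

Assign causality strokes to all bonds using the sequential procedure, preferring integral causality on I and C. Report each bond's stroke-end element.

bond 0 |GY1
bond 1 |GY1
bond 2 |I1
bond 3 |J1
bond 4 |Sf1
bond 5 |J2

bond 4 |Sf1  (Sf1: flow source, stroke at near end)
bond 2 |I1  (I1 outputs flow p/I1)
bond 3 |J1  (C1: C, integral causality)
bond 0 |GY1  (J1 effort already set via bond 3)
bond 1 |GY1  (GY1 both-in/both-out from 0)
bond 5 |J2  (J2 needs exactly one e-in)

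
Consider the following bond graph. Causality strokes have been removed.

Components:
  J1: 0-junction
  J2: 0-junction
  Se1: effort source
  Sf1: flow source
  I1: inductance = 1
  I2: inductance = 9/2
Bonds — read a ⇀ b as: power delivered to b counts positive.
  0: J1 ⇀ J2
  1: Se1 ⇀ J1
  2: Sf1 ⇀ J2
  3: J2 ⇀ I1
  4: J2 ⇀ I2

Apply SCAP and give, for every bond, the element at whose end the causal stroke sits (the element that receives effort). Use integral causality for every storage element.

bond 0 stroke at J2
bond 1 stroke at J1
bond 2 stroke at Sf1
bond 3 stroke at I1
bond 4 stroke at I2

b1 stroke→J1  (Se1: effort source, stroke at far end)
b2 stroke→Sf1  (source Sf1 imposes f)
b0 stroke→J2  (J1: bond 1 brought effort, rest push out)
b3 stroke→I1  (J2 effort already set via bond 0)
b4 stroke→I2  (J2 effort already set via bond 0)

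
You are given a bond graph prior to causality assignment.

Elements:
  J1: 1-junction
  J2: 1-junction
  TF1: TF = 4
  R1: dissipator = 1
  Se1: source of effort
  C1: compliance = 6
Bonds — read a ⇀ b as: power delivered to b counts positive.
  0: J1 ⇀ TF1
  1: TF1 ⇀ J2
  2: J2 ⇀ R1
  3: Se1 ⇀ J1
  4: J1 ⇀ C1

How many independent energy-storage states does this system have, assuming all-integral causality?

β3 stroke→J1  (source Se1 imposes e)
β4 stroke→J1  (C1 outputs effort q/C1)
β0 stroke→TF1  (only one flow-in slot at J1)
β1 stroke→J2  (TF TF1: opposite of bond 0)
β2 stroke→R1  (J2 needs exactly one f-in)

1  (C1 all integral)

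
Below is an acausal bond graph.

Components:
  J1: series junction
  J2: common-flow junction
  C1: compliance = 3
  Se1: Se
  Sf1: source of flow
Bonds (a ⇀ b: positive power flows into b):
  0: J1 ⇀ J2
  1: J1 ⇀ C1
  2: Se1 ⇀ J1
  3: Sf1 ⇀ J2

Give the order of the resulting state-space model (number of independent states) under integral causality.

bond 2 |J1  (Se1: effort source, stroke at far end)
bond 3 |Sf1  (Sf1: flow source, stroke at near end)
bond 0 |J2  (common-f at J2 fixed by 3)
bond 1 |J1  (1-jn J1 has f-setter on 0)

1  (C1 all integral)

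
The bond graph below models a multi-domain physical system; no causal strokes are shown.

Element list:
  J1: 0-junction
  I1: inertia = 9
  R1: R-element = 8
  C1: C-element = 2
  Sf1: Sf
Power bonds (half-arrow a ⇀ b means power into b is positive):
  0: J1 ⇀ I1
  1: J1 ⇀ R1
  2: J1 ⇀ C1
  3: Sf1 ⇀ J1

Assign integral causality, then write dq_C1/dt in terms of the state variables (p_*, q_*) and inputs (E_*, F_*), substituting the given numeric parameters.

dq_C1/dt = F_Sf1 - p_I1/9 - q_C1/16

b3 stroke at Sf1  (source Sf1 imposes f)
b0 stroke at I1  (I1: I, integral causality)
b2 stroke at J1  (C1 outputs effort q/C1)
b1 stroke at R1  (J1 effort already set via bond 2)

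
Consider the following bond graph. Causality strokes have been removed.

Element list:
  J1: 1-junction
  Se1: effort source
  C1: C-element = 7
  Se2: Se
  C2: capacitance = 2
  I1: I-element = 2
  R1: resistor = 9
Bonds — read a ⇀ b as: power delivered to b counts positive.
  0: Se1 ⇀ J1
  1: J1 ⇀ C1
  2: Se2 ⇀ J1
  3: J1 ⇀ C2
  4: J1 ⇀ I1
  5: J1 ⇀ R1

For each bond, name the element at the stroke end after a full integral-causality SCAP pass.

bond 0 stroke→J1  (source Se1 imposes e)
bond 2 stroke→J1  (source Se2 imposes e)
bond 1 stroke→J1  (prefer integral on C1)
bond 3 stroke→J1  (C2: C, integral causality)
bond 4 stroke→I1  (prefer integral on I1)
bond 5 stroke→J1  (J1 flow already set via bond 4)

b0 →J1
b1 →J1
b2 →J1
b3 →J1
b4 →I1
b5 →J1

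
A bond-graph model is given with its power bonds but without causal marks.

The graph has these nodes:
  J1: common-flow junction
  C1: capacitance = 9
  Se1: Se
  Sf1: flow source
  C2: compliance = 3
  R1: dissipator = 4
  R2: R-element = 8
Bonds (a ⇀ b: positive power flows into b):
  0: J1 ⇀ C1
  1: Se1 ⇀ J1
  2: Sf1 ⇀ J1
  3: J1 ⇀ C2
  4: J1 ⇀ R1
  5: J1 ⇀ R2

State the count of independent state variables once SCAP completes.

2  (C1, C2 all integral)

β1 |J1  (Se1 fixes effort; stroke away)
β2 |Sf1  (Sf1 fixes flow; stroke at Sf1)
β0 |J1  (common-f at J1 fixed by 2)
β3 |J1  (J1: bond 2 brought flow, rest push out)
β4 |J1  (common-f at J1 fixed by 2)
β5 |J1  (1-jn J1 has f-setter on 2)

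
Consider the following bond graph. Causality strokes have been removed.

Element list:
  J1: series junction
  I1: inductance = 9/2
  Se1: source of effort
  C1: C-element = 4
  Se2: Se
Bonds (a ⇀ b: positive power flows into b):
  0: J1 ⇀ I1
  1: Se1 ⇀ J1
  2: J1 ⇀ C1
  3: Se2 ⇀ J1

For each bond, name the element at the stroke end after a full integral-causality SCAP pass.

b0 |I1
b1 |J1
b2 |J1
b3 |J1

b1 stroke at J1  (Se1 (Se) sets effort on bond)
b3 stroke at J1  (Se2 fixes effort; stroke away)
b0 stroke at I1  (prefer integral on I1)
b2 stroke at J1  (1-jn J1 has f-setter on 0)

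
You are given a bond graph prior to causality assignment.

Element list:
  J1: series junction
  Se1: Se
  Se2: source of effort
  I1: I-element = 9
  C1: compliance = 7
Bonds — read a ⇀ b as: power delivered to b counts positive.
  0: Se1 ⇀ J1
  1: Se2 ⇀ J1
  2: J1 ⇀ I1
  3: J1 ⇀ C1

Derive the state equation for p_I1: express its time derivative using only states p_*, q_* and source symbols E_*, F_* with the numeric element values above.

#0 →J1  (Se1: effort source, stroke at far end)
#1 →J1  (Se2: effort source, stroke at far end)
#2 →I1  (I1 outputs flow p/I1)
#3 →J1  (J1: bond 2 brought flow, rest push out)

dp_I1/dt = E_Se1 + E_Se2 - q_C1/7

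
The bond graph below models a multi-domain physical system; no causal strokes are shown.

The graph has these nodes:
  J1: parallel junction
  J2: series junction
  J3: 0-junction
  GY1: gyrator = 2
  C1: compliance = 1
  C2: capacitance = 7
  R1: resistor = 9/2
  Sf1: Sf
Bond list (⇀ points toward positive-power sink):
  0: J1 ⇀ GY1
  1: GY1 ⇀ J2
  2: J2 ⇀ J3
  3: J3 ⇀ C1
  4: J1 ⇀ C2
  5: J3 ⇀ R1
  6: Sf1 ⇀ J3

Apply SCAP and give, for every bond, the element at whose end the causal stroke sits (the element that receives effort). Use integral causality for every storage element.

b6 stroke at Sf1  (Sf1 (Sf) sets flow on bond)
b3 stroke at J3  (C1 outputs effort q/C1)
b2 stroke at J2  (J3: bond 3 brought effort, rest push out)
b5 stroke at R1  (0-jn J3 has e-setter on 3)
b1 stroke at GY1  (closing 1-jn rule on J2)
b0 stroke at GY1  (GY GY1: same side as bond 1)
b4 stroke at J1  (J1: last free bond brings effort in)

bond 0 stroke→GY1
bond 1 stroke→GY1
bond 2 stroke→J2
bond 3 stroke→J3
bond 4 stroke→J1
bond 5 stroke→R1
bond 6 stroke→Sf1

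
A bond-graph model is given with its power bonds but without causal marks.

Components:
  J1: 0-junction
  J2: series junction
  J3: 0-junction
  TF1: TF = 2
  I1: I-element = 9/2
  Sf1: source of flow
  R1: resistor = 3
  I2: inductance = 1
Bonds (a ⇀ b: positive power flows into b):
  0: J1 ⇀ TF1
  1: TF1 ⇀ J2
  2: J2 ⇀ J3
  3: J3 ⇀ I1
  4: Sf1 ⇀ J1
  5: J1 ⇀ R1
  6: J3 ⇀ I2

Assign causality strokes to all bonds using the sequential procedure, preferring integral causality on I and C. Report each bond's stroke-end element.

bond 0 →TF1
bond 1 →J2
bond 2 →J3
bond 3 →I1
bond 4 →Sf1
bond 5 →J1
bond 6 →I2

β4 →Sf1  (Sf1: flow source, stroke at near end)
β3 →I1  (I1 integral (f out))
β6 →I2  (I2 integral (f out))
β2 →J3  (J3 needs exactly one e-in)
β1 →J2  (J2 flow already set via bond 2)
β0 →TF1  (TF1 one-in-one-out from 1)
β5 →J1  (J1: last free bond brings effort in)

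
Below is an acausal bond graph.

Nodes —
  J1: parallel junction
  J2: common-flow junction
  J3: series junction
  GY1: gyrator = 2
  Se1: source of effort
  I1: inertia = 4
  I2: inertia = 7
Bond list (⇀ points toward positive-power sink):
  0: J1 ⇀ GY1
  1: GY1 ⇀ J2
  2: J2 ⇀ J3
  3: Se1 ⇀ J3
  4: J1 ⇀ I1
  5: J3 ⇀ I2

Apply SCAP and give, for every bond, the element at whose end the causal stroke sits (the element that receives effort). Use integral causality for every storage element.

β0 →J1
β1 →J2
β2 →J3
β3 →J3
β4 →I1
β5 →I2

bond 3 stroke at J3  (Se1 (Se) sets effort on bond)
bond 4 stroke at I1  (I1 outputs flow p/I1)
bond 0 stroke at J1  (J1 needs exactly one e-in)
bond 1 stroke at J2  (GY GY1: same side as bond 0)
bond 2 stroke at J3  (only one flow-in slot at J2)
bond 5 stroke at I2  (closing 1-jn rule on J3)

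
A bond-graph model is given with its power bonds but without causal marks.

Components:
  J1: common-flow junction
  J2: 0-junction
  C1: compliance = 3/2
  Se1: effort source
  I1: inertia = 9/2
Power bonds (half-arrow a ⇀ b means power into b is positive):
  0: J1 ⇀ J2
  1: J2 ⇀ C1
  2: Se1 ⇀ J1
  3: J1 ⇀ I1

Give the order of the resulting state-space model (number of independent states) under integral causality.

b2 |J1  (Se1: effort source, stroke at far end)
b1 |J2  (C1 integral (e out))
b0 |J1  (J2 effort already set via bond 1)
b3 |I1  (J1 needs exactly one f-in)

2  (C1, I1 all integral)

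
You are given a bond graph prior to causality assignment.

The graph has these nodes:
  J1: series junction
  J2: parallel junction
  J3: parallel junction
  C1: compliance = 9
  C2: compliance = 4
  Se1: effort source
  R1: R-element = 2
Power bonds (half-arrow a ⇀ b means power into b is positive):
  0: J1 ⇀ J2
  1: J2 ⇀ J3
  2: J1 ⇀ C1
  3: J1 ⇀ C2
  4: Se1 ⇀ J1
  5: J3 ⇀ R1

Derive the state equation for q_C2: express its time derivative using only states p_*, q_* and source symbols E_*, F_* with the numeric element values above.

#4 stroke→J1  (Se1 fixes effort; stroke away)
#2 stroke→J1  (C1 outputs effort q/C1)
#3 stroke→J1  (C2: C, integral causality)
#0 stroke→J2  (J1: last free bond brings flow in)
#1 stroke→J3  (J2: bond 0 brought effort, rest push out)
#5 stroke→R1  (J3 effort already set via bond 1)

dq_C2/dt = E_Se1/2 - q_C1/18 - q_C2/8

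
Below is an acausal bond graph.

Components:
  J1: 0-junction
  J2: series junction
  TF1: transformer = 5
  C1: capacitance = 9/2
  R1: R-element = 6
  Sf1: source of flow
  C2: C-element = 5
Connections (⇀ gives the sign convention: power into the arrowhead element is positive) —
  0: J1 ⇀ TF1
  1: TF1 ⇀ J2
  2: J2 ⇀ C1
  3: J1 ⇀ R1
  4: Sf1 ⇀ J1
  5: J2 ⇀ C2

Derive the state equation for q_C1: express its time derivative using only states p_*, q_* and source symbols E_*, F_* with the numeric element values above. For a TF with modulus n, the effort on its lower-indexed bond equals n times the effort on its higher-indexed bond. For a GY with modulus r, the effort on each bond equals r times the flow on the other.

dq_C1/dt = 5*F_Sf1 - 25*q_C1/27 - 5*q_C2/6

#4 |Sf1  (source Sf1 imposes f)
#2 |J2  (prefer integral on C1)
#5 |J2  (C2: C, integral causality)
#1 |TF1  (only one flow-in slot at J2)
#0 |J1  (TF1: transformer flips bond 1)
#3 |R1  (0-jn J1 has e-setter on 0)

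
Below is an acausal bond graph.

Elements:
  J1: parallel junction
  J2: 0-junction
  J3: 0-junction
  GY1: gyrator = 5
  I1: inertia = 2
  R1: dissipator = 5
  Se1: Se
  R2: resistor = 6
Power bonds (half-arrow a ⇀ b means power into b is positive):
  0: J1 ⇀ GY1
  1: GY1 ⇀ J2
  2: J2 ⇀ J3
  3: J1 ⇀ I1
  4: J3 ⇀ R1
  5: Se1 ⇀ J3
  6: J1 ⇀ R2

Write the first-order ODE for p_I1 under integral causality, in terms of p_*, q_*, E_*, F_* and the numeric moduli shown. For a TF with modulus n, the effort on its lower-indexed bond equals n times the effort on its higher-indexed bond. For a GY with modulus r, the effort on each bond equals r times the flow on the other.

β5 |J3  (source Se1 imposes e)
β2 |J2  (J3: bond 5 brought effort, rest push out)
β4 |R1  (0-jn J3 has e-setter on 5)
β1 |GY1  (common-e at J2 fixed by 2)
β0 |GY1  (GY1 both-in/both-out from 1)
β3 |I1  (I1: I, integral causality)
β6 |J1  (J1: last free bond brings effort in)

dp_I1/dt = -6*E_Se1/5 - 3*p_I1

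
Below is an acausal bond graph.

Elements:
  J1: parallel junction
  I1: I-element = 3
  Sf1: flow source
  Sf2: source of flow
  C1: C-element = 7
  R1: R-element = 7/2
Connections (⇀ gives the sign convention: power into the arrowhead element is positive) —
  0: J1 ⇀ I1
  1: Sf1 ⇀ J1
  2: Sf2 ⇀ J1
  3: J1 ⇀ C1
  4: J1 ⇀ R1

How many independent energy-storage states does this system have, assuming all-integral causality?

2  (C1, I1 all integral)

#1 stroke→Sf1  (Sf1 (Sf) sets flow on bond)
#2 stroke→Sf2  (Sf2 fixes flow; stroke at Sf2)
#0 stroke→I1  (I1 integral (f out))
#3 stroke→J1  (C1 outputs effort q/C1)
#4 stroke→R1  (common-e at J1 fixed by 3)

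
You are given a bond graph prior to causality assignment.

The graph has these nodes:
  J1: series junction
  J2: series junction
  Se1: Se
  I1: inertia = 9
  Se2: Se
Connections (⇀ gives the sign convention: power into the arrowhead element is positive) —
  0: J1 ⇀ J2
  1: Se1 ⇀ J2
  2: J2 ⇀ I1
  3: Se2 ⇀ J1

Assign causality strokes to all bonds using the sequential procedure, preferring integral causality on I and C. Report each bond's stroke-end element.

#1 |J2  (Se1 (Se) sets effort on bond)
#3 |J1  (Se2: effort source, stroke at far end)
#0 |J2  (J1 needs exactly one f-in)
#2 |I1  (J2 needs exactly one f-in)

bond 0 stroke at J2
bond 1 stroke at J2
bond 2 stroke at I1
bond 3 stroke at J1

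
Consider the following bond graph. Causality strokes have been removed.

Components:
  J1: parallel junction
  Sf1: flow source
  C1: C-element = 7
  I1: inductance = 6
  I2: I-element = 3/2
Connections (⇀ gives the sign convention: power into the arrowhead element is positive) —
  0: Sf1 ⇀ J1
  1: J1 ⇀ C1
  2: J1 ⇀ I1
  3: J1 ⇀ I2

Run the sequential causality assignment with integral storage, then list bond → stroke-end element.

#0 |Sf1  (Sf1: flow source, stroke at near end)
#1 |J1  (C1 integral (e out))
#2 |I1  (common-e at J1 fixed by 1)
#3 |I2  (J1 effort already set via bond 1)

b0 stroke→Sf1
b1 stroke→J1
b2 stroke→I1
b3 stroke→I2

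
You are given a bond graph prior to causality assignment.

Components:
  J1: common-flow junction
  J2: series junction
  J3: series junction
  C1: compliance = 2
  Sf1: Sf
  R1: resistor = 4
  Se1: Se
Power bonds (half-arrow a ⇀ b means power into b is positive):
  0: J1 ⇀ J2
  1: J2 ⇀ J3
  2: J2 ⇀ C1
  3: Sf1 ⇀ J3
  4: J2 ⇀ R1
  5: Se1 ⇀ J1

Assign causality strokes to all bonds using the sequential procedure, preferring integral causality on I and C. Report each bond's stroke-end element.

b0 →J2
b1 →J3
b2 →J2
b3 →Sf1
b4 →J2
b5 →J1

#3 stroke at Sf1  (Sf1 fixes flow; stroke at Sf1)
#5 stroke at J1  (Se1 (Se) sets effort on bond)
#0 stroke at J2  (only one flow-in slot at J1)
#1 stroke at J3  (common-f at J3 fixed by 3)
#2 stroke at J2  (J2: bond 1 brought flow, rest push out)
#4 stroke at J2  (J2 flow already set via bond 1)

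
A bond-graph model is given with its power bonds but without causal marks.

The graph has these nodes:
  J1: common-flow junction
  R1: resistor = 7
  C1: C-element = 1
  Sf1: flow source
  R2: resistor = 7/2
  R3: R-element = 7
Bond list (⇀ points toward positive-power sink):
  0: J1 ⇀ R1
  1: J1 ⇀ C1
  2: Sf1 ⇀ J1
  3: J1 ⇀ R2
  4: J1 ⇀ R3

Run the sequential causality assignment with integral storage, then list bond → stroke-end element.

b0 stroke→J1
b1 stroke→J1
b2 stroke→Sf1
b3 stroke→J1
b4 stroke→J1

#2 stroke→Sf1  (Sf1 (Sf) sets flow on bond)
#0 stroke→J1  (common-f at J1 fixed by 2)
#1 stroke→J1  (1-jn J1 has f-setter on 2)
#3 stroke→J1  (J1 flow already set via bond 2)
#4 stroke→J1  (common-f at J1 fixed by 2)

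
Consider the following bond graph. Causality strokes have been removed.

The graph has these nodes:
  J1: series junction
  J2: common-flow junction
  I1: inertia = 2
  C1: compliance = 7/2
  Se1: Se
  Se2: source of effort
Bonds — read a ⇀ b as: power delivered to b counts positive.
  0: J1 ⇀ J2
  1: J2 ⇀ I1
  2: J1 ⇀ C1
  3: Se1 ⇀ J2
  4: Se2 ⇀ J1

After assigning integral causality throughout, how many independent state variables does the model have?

2  (C1, I1 all integral)

β3 stroke→J2  (Se1: effort source, stroke at far end)
β4 stroke→J1  (Se2 fixes effort; stroke away)
β1 stroke→I1  (I1 integral (f out))
β0 stroke→J2  (J2 flow already set via bond 1)
β2 stroke→J1  (common-f at J1 fixed by 0)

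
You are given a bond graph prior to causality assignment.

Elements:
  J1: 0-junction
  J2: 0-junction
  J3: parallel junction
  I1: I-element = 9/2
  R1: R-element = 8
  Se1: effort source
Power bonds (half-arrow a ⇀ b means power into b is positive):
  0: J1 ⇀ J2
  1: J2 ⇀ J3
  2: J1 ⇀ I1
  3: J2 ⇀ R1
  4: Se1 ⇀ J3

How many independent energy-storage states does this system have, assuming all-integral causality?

1  (I1 all integral)

#4 stroke→J3  (Se1 (Se) sets effort on bond)
#1 stroke→J2  (J3: bond 4 brought effort, rest push out)
#0 stroke→J1  (J2 effort already set via bond 1)
#3 stroke→R1  (J2 effort already set via bond 1)
#2 stroke→I1  (J1: bond 0 brought effort, rest push out)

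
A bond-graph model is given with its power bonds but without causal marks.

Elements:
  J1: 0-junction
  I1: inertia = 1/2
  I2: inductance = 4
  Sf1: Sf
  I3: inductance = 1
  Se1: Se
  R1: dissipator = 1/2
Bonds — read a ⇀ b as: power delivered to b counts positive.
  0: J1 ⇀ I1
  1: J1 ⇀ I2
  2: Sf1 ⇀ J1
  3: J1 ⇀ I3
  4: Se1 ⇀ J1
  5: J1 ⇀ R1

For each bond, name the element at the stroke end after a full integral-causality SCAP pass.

β0 stroke at I1
β1 stroke at I2
β2 stroke at Sf1
β3 stroke at I3
β4 stroke at J1
β5 stroke at R1

b2 |Sf1  (source Sf1 imposes f)
b4 |J1  (Se1 (Se) sets effort on bond)
b0 |I1  (J1 effort already set via bond 4)
b1 |I2  (J1: bond 4 brought effort, rest push out)
b3 |I3  (0-jn J1 has e-setter on 4)
b5 |R1  (J1: bond 4 brought effort, rest push out)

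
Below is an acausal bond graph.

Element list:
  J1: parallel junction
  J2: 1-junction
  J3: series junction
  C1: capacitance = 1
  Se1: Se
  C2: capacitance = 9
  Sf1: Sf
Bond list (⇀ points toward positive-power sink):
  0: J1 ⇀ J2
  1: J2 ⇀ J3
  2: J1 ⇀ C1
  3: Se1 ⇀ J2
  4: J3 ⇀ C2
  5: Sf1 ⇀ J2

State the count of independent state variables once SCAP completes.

b3 stroke→J2  (Se1 (Se) sets effort on bond)
b5 stroke→Sf1  (Sf1 (Sf) sets flow on bond)
b0 stroke→J2  (common-f at J2 fixed by 5)
b1 stroke→J2  (J2: bond 5 brought flow, rest push out)
b4 stroke→J3  (J3 flow already set via bond 1)
b2 stroke→J1  (J1: last free bond brings effort in)

2  (C1, C2 all integral)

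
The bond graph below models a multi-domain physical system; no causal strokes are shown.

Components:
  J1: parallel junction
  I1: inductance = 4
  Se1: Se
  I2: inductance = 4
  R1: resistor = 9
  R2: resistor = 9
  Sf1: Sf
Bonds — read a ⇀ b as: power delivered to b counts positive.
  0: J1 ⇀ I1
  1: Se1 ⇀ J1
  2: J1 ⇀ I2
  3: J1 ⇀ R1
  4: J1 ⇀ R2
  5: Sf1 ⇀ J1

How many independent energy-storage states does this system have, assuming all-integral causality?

2  (I1, I2 all integral)

b1 stroke at J1  (Se1 fixes effort; stroke away)
b5 stroke at Sf1  (source Sf1 imposes f)
b0 stroke at I1  (J1 effort already set via bond 1)
b2 stroke at I2  (J1 effort already set via bond 1)
b3 stroke at R1  (common-e at J1 fixed by 1)
b4 stroke at R2  (J1 effort already set via bond 1)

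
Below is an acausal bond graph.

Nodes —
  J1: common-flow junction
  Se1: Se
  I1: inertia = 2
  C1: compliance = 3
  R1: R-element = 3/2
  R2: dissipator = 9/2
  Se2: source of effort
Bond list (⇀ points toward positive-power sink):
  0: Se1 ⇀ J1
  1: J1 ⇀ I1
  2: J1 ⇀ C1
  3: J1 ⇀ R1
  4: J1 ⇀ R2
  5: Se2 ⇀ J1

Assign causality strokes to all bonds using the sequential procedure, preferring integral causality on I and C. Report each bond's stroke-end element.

β0 stroke at J1
β1 stroke at I1
β2 stroke at J1
β3 stroke at J1
β4 stroke at J1
β5 stroke at J1

b0 stroke at J1  (Se1 (Se) sets effort on bond)
b5 stroke at J1  (Se2 (Se) sets effort on bond)
b1 stroke at I1  (I1 outputs flow p/I1)
b2 stroke at J1  (J1 flow already set via bond 1)
b3 stroke at J1  (1-jn J1 has f-setter on 1)
b4 stroke at J1  (J1 flow already set via bond 1)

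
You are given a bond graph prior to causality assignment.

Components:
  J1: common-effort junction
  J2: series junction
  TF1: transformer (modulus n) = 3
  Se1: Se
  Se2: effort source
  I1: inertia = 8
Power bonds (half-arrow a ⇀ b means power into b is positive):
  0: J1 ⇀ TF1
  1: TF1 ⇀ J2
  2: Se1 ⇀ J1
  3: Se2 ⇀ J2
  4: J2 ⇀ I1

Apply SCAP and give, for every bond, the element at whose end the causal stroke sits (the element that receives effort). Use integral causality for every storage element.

β2 stroke at J1  (Se1 fixes effort; stroke away)
β3 stroke at J2  (Se2: effort source, stroke at far end)
β0 stroke at TF1  (common-e at J1 fixed by 2)
β1 stroke at J2  (TF1: transformer flips bond 0)
β4 stroke at I1  (J2 needs exactly one f-in)

bond 0 →TF1
bond 1 →J2
bond 2 →J1
bond 3 →J2
bond 4 →I1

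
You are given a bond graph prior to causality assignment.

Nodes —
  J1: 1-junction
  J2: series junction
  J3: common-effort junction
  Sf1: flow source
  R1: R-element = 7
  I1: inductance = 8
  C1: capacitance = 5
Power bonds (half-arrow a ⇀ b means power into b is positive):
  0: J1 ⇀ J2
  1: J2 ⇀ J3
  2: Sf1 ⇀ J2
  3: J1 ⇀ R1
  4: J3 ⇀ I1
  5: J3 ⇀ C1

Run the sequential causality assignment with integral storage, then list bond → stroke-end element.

#2 stroke at Sf1  (Sf1: flow source, stroke at near end)
#0 stroke at J2  (1-jn J2 has f-setter on 2)
#1 stroke at J2  (J2: bond 2 brought flow, rest push out)
#3 stroke at J1  (J1: bond 0 brought flow, rest push out)
#4 stroke at I1  (prefer integral on I1)
#5 stroke at J3  (only one effort-in slot at J3)

β0 →J2
β1 →J2
β2 →Sf1
β3 →J1
β4 →I1
β5 →J3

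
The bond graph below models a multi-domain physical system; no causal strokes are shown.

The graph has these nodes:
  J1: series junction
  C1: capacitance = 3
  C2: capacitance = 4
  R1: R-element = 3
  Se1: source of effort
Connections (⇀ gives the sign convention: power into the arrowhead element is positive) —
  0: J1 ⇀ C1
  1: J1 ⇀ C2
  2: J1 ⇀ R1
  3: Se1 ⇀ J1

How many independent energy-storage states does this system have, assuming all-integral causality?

2  (C1, C2 all integral)

β3 stroke→J1  (Se1: effort source, stroke at far end)
β0 stroke→J1  (prefer integral on C1)
β1 stroke→J1  (C2: C, integral causality)
β2 stroke→R1  (closing 1-jn rule on J1)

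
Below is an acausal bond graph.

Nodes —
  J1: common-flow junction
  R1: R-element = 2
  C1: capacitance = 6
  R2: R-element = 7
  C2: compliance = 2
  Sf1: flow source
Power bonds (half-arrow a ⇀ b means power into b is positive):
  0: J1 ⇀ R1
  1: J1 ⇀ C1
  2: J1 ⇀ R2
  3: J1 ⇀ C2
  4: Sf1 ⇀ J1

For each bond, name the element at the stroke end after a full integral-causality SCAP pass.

β4 stroke→Sf1  (Sf1 (Sf) sets flow on bond)
β0 stroke→J1  (J1 flow already set via bond 4)
β1 stroke→J1  (J1: bond 4 brought flow, rest push out)
β2 stroke→J1  (J1: bond 4 brought flow, rest push out)
β3 stroke→J1  (J1: bond 4 brought flow, rest push out)

β0 stroke→J1
β1 stroke→J1
β2 stroke→J1
β3 stroke→J1
β4 stroke→Sf1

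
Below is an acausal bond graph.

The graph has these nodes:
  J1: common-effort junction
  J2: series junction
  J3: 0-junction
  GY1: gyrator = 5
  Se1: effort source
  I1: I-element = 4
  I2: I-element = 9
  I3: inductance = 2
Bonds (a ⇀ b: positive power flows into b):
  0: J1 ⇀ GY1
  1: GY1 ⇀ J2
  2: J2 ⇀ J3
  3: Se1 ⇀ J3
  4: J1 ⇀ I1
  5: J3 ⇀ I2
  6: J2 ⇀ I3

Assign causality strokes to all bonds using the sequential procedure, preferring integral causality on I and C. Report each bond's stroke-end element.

β3 |J3  (source Se1 imposes e)
β2 |J2  (J3: bond 3 brought effort, rest push out)
β5 |I2  (J3 effort already set via bond 3)
β4 |I1  (I1 outputs flow p/I1)
β0 |J1  (J1: last free bond brings effort in)
β1 |J2  (GY GY1: same side as bond 0)
β6 |I3  (J2 needs exactly one f-in)

β0 →J1
β1 →J2
β2 →J2
β3 →J3
β4 →I1
β5 →I2
β6 →I3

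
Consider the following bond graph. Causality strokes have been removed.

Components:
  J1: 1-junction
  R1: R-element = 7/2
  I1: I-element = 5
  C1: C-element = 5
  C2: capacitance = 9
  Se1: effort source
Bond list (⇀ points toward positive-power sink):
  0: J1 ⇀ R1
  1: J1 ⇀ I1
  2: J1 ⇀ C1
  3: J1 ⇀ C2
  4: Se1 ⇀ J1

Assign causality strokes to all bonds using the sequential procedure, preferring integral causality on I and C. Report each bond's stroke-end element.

#0 stroke→J1
#1 stroke→I1
#2 stroke→J1
#3 stroke→J1
#4 stroke→J1

bond 4 →J1  (Se1 fixes effort; stroke away)
bond 1 →I1  (I1: I, integral causality)
bond 0 →J1  (J1 flow already set via bond 1)
bond 2 →J1  (common-f at J1 fixed by 1)
bond 3 →J1  (J1 flow already set via bond 1)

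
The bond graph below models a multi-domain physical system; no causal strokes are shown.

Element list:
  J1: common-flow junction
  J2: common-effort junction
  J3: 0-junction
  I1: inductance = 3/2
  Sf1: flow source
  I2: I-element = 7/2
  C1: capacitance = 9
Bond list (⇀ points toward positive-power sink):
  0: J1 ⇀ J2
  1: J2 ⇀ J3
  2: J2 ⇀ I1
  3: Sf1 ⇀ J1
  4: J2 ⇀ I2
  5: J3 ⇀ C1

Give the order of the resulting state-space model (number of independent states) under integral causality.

bond 3 |Sf1  (Sf1: flow source, stroke at near end)
bond 0 |J1  (common-f at J1 fixed by 3)
bond 2 |I1  (I1 outputs flow p/I1)
bond 4 |I2  (I2 outputs flow p/I2)
bond 1 |J2  (J2 needs exactly one e-in)
bond 5 |J3  (closing 0-jn rule on J3)

3  (C1, I1, I2 all integral)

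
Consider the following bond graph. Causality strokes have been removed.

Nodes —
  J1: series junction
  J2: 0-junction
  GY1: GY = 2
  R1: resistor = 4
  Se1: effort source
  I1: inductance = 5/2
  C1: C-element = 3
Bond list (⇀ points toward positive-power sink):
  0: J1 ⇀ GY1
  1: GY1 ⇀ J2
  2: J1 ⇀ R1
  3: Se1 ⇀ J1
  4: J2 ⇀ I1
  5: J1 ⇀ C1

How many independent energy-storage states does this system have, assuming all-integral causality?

bond 3 stroke→J1  (Se1 fixes effort; stroke away)
bond 4 stroke→I1  (prefer integral on I1)
bond 1 stroke→J2  (only one effort-in slot at J2)
bond 0 stroke→J1  (GY1: gyrator matches bond 1)
bond 5 stroke→J1  (C1: C, integral causality)
bond 2 stroke→R1  (J1: last free bond brings flow in)

2  (C1, I1 all integral)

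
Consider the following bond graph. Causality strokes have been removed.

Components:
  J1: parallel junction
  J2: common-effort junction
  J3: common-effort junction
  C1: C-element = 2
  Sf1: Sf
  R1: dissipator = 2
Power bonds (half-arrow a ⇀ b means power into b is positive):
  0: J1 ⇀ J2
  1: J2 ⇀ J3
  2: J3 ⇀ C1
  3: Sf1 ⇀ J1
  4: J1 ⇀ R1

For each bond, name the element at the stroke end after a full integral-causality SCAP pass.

b0 stroke→J1
b1 stroke→J2
b2 stroke→J3
b3 stroke→Sf1
b4 stroke→R1

#3 stroke at Sf1  (Sf1: flow source, stroke at near end)
#2 stroke at J3  (prefer integral on C1)
#1 stroke at J2  (J3: bond 2 brought effort, rest push out)
#0 stroke at J1  (J2: bond 1 brought effort, rest push out)
#4 stroke at R1  (J1: bond 0 brought effort, rest push out)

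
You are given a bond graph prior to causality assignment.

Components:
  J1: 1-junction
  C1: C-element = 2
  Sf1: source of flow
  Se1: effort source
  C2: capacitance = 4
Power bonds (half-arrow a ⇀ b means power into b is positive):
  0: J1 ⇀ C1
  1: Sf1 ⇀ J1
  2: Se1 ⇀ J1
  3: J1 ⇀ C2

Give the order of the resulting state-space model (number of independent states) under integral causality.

2  (C1, C2 all integral)

b1 →Sf1  (source Sf1 imposes f)
b2 →J1  (Se1: effort source, stroke at far end)
b0 →J1  (J1 flow already set via bond 1)
b3 →J1  (1-jn J1 has f-setter on 1)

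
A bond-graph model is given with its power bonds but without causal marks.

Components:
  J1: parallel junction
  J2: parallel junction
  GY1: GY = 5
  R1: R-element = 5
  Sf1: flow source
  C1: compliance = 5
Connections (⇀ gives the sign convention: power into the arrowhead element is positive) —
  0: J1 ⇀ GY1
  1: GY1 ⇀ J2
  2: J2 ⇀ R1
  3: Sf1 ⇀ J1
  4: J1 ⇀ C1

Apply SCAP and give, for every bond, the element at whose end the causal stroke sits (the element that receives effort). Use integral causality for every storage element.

β3 stroke at Sf1  (Sf1 (Sf) sets flow on bond)
β4 stroke at J1  (C1: C, integral causality)
β0 stroke at GY1  (0-jn J1 has e-setter on 4)
β1 stroke at GY1  (through GY1, causality inverts; strokes same side of GY1)
β2 stroke at J2  (J2 needs exactly one e-in)

b0 →GY1
b1 →GY1
b2 →J2
b3 →Sf1
b4 →J1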